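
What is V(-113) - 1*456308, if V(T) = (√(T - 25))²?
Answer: -456446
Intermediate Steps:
V(T) = -25 + T (V(T) = (√(-25 + T))² = -25 + T)
V(-113) - 1*456308 = (-25 - 113) - 1*456308 = -138 - 456308 = -456446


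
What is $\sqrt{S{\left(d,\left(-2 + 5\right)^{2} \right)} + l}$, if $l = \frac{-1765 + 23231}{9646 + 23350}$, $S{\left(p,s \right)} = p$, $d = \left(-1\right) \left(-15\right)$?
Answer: $\frac{\sqrt{4259833094}}{16498} \approx 3.9561$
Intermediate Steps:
$d = 15$
$l = \frac{10733}{16498}$ ($l = \frac{21466}{32996} = 21466 \cdot \frac{1}{32996} = \frac{10733}{16498} \approx 0.65056$)
$\sqrt{S{\left(d,\left(-2 + 5\right)^{2} \right)} + l} = \sqrt{15 + \frac{10733}{16498}} = \sqrt{\frac{258203}{16498}} = \frac{\sqrt{4259833094}}{16498}$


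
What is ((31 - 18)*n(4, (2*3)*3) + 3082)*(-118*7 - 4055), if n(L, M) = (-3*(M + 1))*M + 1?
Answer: 49996083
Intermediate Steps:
n(L, M) = 1 + M*(-3 - 3*M) (n(L, M) = (-3*(1 + M))*M + 1 = (-3 - 3*M)*M + 1 = M*(-3 - 3*M) + 1 = 1 + M*(-3 - 3*M))
((31 - 18)*n(4, (2*3)*3) + 3082)*(-118*7 - 4055) = ((31 - 18)*(1 - 3*2*3*3 - 3*((2*3)*3)²) + 3082)*(-118*7 - 4055) = (13*(1 - 18*3 - 3*(6*3)²) + 3082)*(-826 - 4055) = (13*(1 - 3*18 - 3*18²) + 3082)*(-4881) = (13*(1 - 54 - 3*324) + 3082)*(-4881) = (13*(1 - 54 - 972) + 3082)*(-4881) = (13*(-1025) + 3082)*(-4881) = (-13325 + 3082)*(-4881) = -10243*(-4881) = 49996083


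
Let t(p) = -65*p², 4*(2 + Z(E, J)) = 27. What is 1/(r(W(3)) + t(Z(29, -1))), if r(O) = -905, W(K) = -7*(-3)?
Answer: -16/37945 ≈ -0.00042166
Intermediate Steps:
Z(E, J) = 19/4 (Z(E, J) = -2 + (¼)*27 = -2 + 27/4 = 19/4)
W(K) = 21
1/(r(W(3)) + t(Z(29, -1))) = 1/(-905 - 65*(19/4)²) = 1/(-905 - 65*361/16) = 1/(-905 - 23465/16) = 1/(-37945/16) = -16/37945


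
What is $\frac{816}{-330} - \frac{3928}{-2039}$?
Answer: $- \frac{61264}{112145} \approx -0.54629$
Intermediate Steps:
$\frac{816}{-330} - \frac{3928}{-2039} = 816 \left(- \frac{1}{330}\right) - - \frac{3928}{2039} = - \frac{136}{55} + \frac{3928}{2039} = - \frac{61264}{112145}$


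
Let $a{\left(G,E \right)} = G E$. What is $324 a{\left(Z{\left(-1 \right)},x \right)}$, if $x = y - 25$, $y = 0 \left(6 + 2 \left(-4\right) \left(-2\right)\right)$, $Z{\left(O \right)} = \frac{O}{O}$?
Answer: $-8100$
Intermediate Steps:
$Z{\left(O \right)} = 1$
$y = 0$ ($y = 0 \left(6 - -16\right) = 0 \left(6 + 16\right) = 0 \cdot 22 = 0$)
$x = -25$ ($x = 0 - 25 = -25$)
$a{\left(G,E \right)} = E G$
$324 a{\left(Z{\left(-1 \right)},x \right)} = 324 \left(\left(-25\right) 1\right) = 324 \left(-25\right) = -8100$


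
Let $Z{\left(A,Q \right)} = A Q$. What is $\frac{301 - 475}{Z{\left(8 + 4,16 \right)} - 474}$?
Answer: $\frac{29}{47} \approx 0.61702$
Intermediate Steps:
$\frac{301 - 475}{Z{\left(8 + 4,16 \right)} - 474} = \frac{301 - 475}{\left(8 + 4\right) 16 - 474} = - \frac{174}{12 \cdot 16 - 474} = - \frac{174}{192 - 474} = - \frac{174}{-282} = \left(-174\right) \left(- \frac{1}{282}\right) = \frac{29}{47}$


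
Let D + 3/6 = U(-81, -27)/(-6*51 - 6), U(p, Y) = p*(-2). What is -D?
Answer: 53/52 ≈ 1.0192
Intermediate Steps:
U(p, Y) = -2*p
D = -53/52 (D = -½ + (-2*(-81))/(-6*51 - 6) = -½ + 162/(-306 - 6) = -½ + 162/(-312) = -½ + 162*(-1/312) = -½ - 27/52 = -53/52 ≈ -1.0192)
-D = -1*(-53/52) = 53/52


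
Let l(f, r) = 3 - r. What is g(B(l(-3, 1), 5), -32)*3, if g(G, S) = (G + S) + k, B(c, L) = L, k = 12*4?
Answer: 63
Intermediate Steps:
k = 48
g(G, S) = 48 + G + S (g(G, S) = (G + S) + 48 = 48 + G + S)
g(B(l(-3, 1), 5), -32)*3 = (48 + 5 - 32)*3 = 21*3 = 63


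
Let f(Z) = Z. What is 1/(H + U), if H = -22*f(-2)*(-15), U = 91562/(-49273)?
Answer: -49273/32611742 ≈ -0.0015109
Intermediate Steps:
U = -91562/49273 (U = 91562*(-1/49273) = -91562/49273 ≈ -1.8583)
H = -660 (H = -22*(-2)*(-15) = 44*(-15) = -660)
1/(H + U) = 1/(-660 - 91562/49273) = 1/(-32611742/49273) = -49273/32611742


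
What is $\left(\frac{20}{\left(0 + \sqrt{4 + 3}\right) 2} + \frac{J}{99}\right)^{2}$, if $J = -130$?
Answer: $\frac{1098400}{68607} - \frac{2600 \sqrt{7}}{693} \approx 6.0837$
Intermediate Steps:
$\left(\frac{20}{\left(0 + \sqrt{4 + 3}\right) 2} + \frac{J}{99}\right)^{2} = \left(\frac{20}{\left(0 + \sqrt{4 + 3}\right) 2} - \frac{130}{99}\right)^{2} = \left(\frac{20}{\left(0 + \sqrt{7}\right) 2} - \frac{130}{99}\right)^{2} = \left(\frac{20}{\sqrt{7} \cdot 2} - \frac{130}{99}\right)^{2} = \left(\frac{20}{2 \sqrt{7}} - \frac{130}{99}\right)^{2} = \left(20 \frac{\sqrt{7}}{14} - \frac{130}{99}\right)^{2} = \left(\frac{10 \sqrt{7}}{7} - \frac{130}{99}\right)^{2} = \left(- \frac{130}{99} + \frac{10 \sqrt{7}}{7}\right)^{2}$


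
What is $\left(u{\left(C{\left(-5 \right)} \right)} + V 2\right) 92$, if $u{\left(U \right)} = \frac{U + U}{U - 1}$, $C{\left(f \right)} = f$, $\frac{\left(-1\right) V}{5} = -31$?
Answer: $\frac{86020}{3} \approx 28673.0$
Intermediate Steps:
$V = 155$ ($V = \left(-5\right) \left(-31\right) = 155$)
$u{\left(U \right)} = \frac{2 U}{-1 + U}$
$\left(u{\left(C{\left(-5 \right)} \right)} + V 2\right) 92 = \left(2 \left(-5\right) \frac{1}{-1 - 5} + 155 \cdot 2\right) 92 = \left(2 \left(-5\right) \frac{1}{-6} + 310\right) 92 = \left(2 \left(-5\right) \left(- \frac{1}{6}\right) + 310\right) 92 = \left(\frac{5}{3} + 310\right) 92 = \frac{935}{3} \cdot 92 = \frac{86020}{3}$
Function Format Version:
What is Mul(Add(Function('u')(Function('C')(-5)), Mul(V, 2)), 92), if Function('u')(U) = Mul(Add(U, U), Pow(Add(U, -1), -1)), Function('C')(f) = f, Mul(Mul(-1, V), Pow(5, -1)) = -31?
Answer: Rational(86020, 3) ≈ 28673.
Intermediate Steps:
V = 155 (V = Mul(-5, -31) = 155)
Function('u')(U) = Mul(2, U, Pow(Add(-1, U), -1)) (Function('u')(U) = Mul(Mul(2, U), Pow(Add(-1, U), -1)) = Mul(2, U, Pow(Add(-1, U), -1)))
Mul(Add(Function('u')(Function('C')(-5)), Mul(V, 2)), 92) = Mul(Add(Mul(2, -5, Pow(Add(-1, -5), -1)), Mul(155, 2)), 92) = Mul(Add(Mul(2, -5, Pow(-6, -1)), 310), 92) = Mul(Add(Mul(2, -5, Rational(-1, 6)), 310), 92) = Mul(Add(Rational(5, 3), 310), 92) = Mul(Rational(935, 3), 92) = Rational(86020, 3)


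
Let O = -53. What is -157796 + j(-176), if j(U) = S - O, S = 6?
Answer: -157737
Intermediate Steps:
j(U) = 59 (j(U) = 6 - 1*(-53) = 6 + 53 = 59)
-157796 + j(-176) = -157796 + 59 = -157737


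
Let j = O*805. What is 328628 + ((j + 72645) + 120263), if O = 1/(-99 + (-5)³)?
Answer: 16689037/32 ≈ 5.2153e+5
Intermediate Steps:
O = -1/224 (O = 1/(-99 - 125) = 1/(-224) = -1/224 ≈ -0.0044643)
j = -115/32 (j = -1/224*805 = -115/32 ≈ -3.5938)
328628 + ((j + 72645) + 120263) = 328628 + ((-115/32 + 72645) + 120263) = 328628 + (2324525/32 + 120263) = 328628 + 6172941/32 = 16689037/32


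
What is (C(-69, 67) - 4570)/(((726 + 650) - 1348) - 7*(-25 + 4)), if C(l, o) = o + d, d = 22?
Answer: -4481/175 ≈ -25.606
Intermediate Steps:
C(l, o) = 22 + o (C(l, o) = o + 22 = 22 + o)
(C(-69, 67) - 4570)/(((726 + 650) - 1348) - 7*(-25 + 4)) = ((22 + 67) - 4570)/(((726 + 650) - 1348) - 7*(-25 + 4)) = (89 - 4570)/((1376 - 1348) - 7*(-21)) = -4481/(28 + 147) = -4481/175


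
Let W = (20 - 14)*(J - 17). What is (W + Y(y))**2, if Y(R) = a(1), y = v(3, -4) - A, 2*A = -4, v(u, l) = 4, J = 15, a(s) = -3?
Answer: 225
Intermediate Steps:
A = -2 (A = (1/2)*(-4) = -2)
W = -12 (W = (20 - 14)*(15 - 17) = 6*(-2) = -12)
y = 6 (y = 4 - 1*(-2) = 4 + 2 = 6)
Y(R) = -3
(W + Y(y))**2 = (-12 - 3)**2 = (-15)**2 = 225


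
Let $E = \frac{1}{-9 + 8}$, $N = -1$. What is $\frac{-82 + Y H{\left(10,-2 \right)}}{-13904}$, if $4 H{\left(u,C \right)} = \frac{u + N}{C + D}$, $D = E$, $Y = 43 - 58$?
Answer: $\frac{283}{55616} \approx 0.0050885$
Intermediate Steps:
$Y = -15$ ($Y = 43 - 58 = -15$)
$E = -1$ ($E = \frac{1}{-1} = -1$)
$D = -1$
$H{\left(u,C \right)} = \frac{-1 + u}{4 \left(-1 + C\right)}$ ($H{\left(u,C \right)} = \frac{\left(u - 1\right) \frac{1}{C - 1}}{4} = \frac{\left(-1 + u\right) \frac{1}{-1 + C}}{4} = \frac{\frac{1}{-1 + C} \left(-1 + u\right)}{4} = \frac{-1 + u}{4 \left(-1 + C\right)}$)
$\frac{-82 + Y H{\left(10,-2 \right)}}{-13904} = \frac{-82 - 15 \frac{-1 + 10}{4 \left(-1 - 2\right)}}{-13904} = \left(-82 - 15 \cdot \frac{1}{4} \frac{1}{-3} \cdot 9\right) \left(- \frac{1}{13904}\right) = \left(-82 - 15 \cdot \frac{1}{4} \left(- \frac{1}{3}\right) 9\right) \left(- \frac{1}{13904}\right) = \left(-82 - - \frac{45}{4}\right) \left(- \frac{1}{13904}\right) = \left(-82 + \frac{45}{4}\right) \left(- \frac{1}{13904}\right) = \left(- \frac{283}{4}\right) \left(- \frac{1}{13904}\right) = \frac{283}{55616}$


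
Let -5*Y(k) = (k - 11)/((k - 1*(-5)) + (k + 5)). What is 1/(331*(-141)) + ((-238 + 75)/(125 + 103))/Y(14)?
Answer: 12678949/280026 ≈ 45.278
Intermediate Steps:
Y(k) = -(-11 + k)/(5*(10 + 2*k)) (Y(k) = -(k - 11)/(5*((k - 1*(-5)) + (k + 5))) = -(-11 + k)/(5*((k + 5) + (5 + k))) = -(-11 + k)/(5*((5 + k) + (5 + k))) = -(-11 + k)/(5*(10 + 2*k)))
1/(331*(-141)) + ((-238 + 75)/(125 + 103))/Y(14) = 1/(331*(-141)) + ((-238 + 75)/(125 + 103))/(((11 - 1*14)/(10*(5 + 14)))) = (1/331)*(-1/141) + (-163/228)/(((⅒)*(11 - 14)/19)) = -1/46671 + (-163*1/228)/(((⅒)*(1/19)*(-3))) = -1/46671 - 163/(228*(-3/190)) = -1/46671 - 163/228*(-190/3) = -1/46671 + 815/18 = 12678949/280026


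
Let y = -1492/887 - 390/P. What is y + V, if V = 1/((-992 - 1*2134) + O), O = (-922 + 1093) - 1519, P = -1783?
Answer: -10355786565/7075724954 ≈ -1.4636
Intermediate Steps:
y = -2314306/1581521 (y = -1492/887 - 390/(-1783) = -1492*1/887 - 390*(-1/1783) = -1492/887 + 390/1783 = -2314306/1581521 ≈ -1.4633)
O = -1348 (O = 171 - 1519 = -1348)
V = -1/4474 (V = 1/((-992 - 1*2134) - 1348) = 1/((-992 - 2134) - 1348) = 1/(-3126 - 1348) = 1/(-4474) = -1/4474 ≈ -0.00022351)
y + V = -2314306/1581521 - 1/4474 = -10355786565/7075724954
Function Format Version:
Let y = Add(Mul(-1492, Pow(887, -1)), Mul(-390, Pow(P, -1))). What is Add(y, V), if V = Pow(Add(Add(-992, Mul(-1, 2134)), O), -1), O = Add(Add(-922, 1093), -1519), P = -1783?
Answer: Rational(-10355786565, 7075724954) ≈ -1.4636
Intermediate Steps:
y = Rational(-2314306, 1581521) (y = Add(Mul(-1492, Pow(887, -1)), Mul(-390, Pow(-1783, -1))) = Add(Mul(-1492, Rational(1, 887)), Mul(-390, Rational(-1, 1783))) = Add(Rational(-1492, 887), Rational(390, 1783)) = Rational(-2314306, 1581521) ≈ -1.4633)
O = -1348 (O = Add(171, -1519) = -1348)
V = Rational(-1, 4474) (V = Pow(Add(Add(-992, Mul(-1, 2134)), -1348), -1) = Pow(Add(Add(-992, -2134), -1348), -1) = Pow(Add(-3126, -1348), -1) = Pow(-4474, -1) = Rational(-1, 4474) ≈ -0.00022351)
Add(y, V) = Add(Rational(-2314306, 1581521), Rational(-1, 4474)) = Rational(-10355786565, 7075724954)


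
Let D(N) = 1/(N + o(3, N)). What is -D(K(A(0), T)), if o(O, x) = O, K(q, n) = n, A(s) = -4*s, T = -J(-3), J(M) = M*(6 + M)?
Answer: -1/12 ≈ -0.083333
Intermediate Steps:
T = 9 (T = -(-3)*(6 - 3) = -(-3)*3 = -1*(-9) = 9)
D(N) = 1/(3 + N) (D(N) = 1/(N + 3) = 1/(3 + N))
-D(K(A(0), T)) = -1/(3 + 9) = -1/12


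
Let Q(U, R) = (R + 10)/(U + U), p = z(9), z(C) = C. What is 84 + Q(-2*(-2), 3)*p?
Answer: 789/8 ≈ 98.625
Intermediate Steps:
p = 9
Q(U, R) = (10 + R)/(2*U) (Q(U, R) = (10 + R)/((2*U)) = (10 + R)*(1/(2*U)) = (10 + R)/(2*U))
84 + Q(-2*(-2), 3)*p = 84 + ((10 + 3)/(2*((-2*(-2)))))*9 = 84 + ((½)*13/4)*9 = 84 + ((½)*(¼)*13)*9 = 84 + (13/8)*9 = 84 + 117/8 = 789/8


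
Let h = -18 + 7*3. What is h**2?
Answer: 9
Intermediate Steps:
h = 3 (h = -18 + 21 = 3)
h**2 = 3**2 = 9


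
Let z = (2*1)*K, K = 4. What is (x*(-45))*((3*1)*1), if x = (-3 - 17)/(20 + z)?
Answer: 675/7 ≈ 96.429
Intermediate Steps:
z = 8 (z = (2*1)*4 = 2*4 = 8)
x = -5/7 (x = (-3 - 17)/(20 + 8) = -20/28 = -20*1/28 = -5/7 ≈ -0.71429)
(x*(-45))*((3*1)*1) = (-5/7*(-45))*((3*1)*1) = 225*(3*1)/7 = (225/7)*3 = 675/7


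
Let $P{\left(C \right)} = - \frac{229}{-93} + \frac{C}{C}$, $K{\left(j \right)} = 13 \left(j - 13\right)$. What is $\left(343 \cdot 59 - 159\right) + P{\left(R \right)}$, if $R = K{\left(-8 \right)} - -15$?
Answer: $\frac{1867576}{93} \approx 20081.0$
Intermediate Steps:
$K{\left(j \right)} = -169 + 13 j$ ($K{\left(j \right)} = 13 \left(-13 + j\right) = -169 + 13 j$)
$R = -258$ ($R = \left(-169 + 13 \left(-8\right)\right) - -15 = \left(-169 - 104\right) + 15 = -273 + 15 = -258$)
$P{\left(C \right)} = \frac{322}{93}$ ($P{\left(C \right)} = \left(-229\right) \left(- \frac{1}{93}\right) + 1 = \frac{229}{93} + 1 = \frac{322}{93}$)
$\left(343 \cdot 59 - 159\right) + P{\left(R \right)} = \left(343 \cdot 59 - 159\right) + \frac{322}{93} = \left(20237 - 159\right) + \frac{322}{93} = 20078 + \frac{322}{93} = \frac{1867576}{93}$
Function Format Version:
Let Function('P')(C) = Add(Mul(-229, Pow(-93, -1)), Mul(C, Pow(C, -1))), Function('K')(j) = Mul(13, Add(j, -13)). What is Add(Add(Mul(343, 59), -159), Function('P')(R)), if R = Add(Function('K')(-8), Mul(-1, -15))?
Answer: Rational(1867576, 93) ≈ 20081.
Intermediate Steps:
Function('K')(j) = Add(-169, Mul(13, j)) (Function('K')(j) = Mul(13, Add(-13, j)) = Add(-169, Mul(13, j)))
R = -258 (R = Add(Add(-169, Mul(13, -8)), Mul(-1, -15)) = Add(Add(-169, -104), 15) = Add(-273, 15) = -258)
Function('P')(C) = Rational(322, 93) (Function('P')(C) = Add(Mul(-229, Rational(-1, 93)), 1) = Add(Rational(229, 93), 1) = Rational(322, 93))
Add(Add(Mul(343, 59), -159), Function('P')(R)) = Add(Add(Mul(343, 59), -159), Rational(322, 93)) = Add(Add(20237, -159), Rational(322, 93)) = Add(20078, Rational(322, 93)) = Rational(1867576, 93)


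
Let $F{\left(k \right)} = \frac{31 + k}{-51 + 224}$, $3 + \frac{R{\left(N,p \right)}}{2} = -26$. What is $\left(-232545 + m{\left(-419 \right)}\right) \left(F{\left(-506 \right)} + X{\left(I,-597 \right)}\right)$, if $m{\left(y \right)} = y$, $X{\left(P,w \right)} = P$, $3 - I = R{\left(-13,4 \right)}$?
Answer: $- \frac{2347811192}{173} \approx -1.3571 \cdot 10^{7}$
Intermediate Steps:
$R{\left(N,p \right)} = -58$ ($R{\left(N,p \right)} = -6 + 2 \left(-26\right) = -6 - 52 = -58$)
$I = 61$ ($I = 3 - -58 = 3 + 58 = 61$)
$F{\left(k \right)} = \frac{31}{173} + \frac{k}{173}$ ($F{\left(k \right)} = \frac{31 + k}{173} = \left(31 + k\right) \frac{1}{173} = \frac{31}{173} + \frac{k}{173}$)
$\left(-232545 + m{\left(-419 \right)}\right) \left(F{\left(-506 \right)} + X{\left(I,-597 \right)}\right) = \left(-232545 - 419\right) \left(\left(\frac{31}{173} + \frac{1}{173} \left(-506\right)\right) + 61\right) = - 232964 \left(\left(\frac{31}{173} - \frac{506}{173}\right) + 61\right) = - 232964 \left(- \frac{475}{173} + 61\right) = \left(-232964\right) \frac{10078}{173} = - \frac{2347811192}{173}$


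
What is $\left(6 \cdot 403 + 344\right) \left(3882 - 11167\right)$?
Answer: $-20121170$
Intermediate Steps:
$\left(6 \cdot 403 + 344\right) \left(3882 - 11167\right) = \left(2418 + 344\right) \left(-7285\right) = 2762 \left(-7285\right) = -20121170$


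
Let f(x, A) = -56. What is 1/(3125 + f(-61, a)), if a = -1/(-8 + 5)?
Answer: 1/3069 ≈ 0.00032584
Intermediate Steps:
a = ⅓ (a = -1/(-3) = -1*(-⅓) = ⅓ ≈ 0.33333)
1/(3125 + f(-61, a)) = 1/(3125 - 56) = 1/3069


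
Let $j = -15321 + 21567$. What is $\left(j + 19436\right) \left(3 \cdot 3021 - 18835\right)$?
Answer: $-250964504$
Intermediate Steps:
$j = 6246$
$\left(j + 19436\right) \left(3 \cdot 3021 - 18835\right) = \left(6246 + 19436\right) \left(3 \cdot 3021 - 18835\right) = 25682 \left(9063 - 18835\right) = 25682 \left(-9772\right) = -250964504$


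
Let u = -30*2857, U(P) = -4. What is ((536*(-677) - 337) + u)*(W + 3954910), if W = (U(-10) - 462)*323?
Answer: -1707863852248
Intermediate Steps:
u = -85710
W = -150518 (W = (-4 - 462)*323 = -466*323 = -150518)
((536*(-677) - 337) + u)*(W + 3954910) = ((536*(-677) - 337) - 85710)*(-150518 + 3954910) = ((-362872 - 337) - 85710)*3804392 = (-363209 - 85710)*3804392 = -448919*3804392 = -1707863852248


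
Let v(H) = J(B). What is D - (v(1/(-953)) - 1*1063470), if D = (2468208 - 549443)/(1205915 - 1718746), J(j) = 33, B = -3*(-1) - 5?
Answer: 545361541382/512831 ≈ 1.0634e+6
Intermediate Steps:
B = -2 (B = 3 - 5 = -2)
v(H) = 33
D = -1918765/512831 (D = 1918765/(-512831) = 1918765*(-1/512831) = -1918765/512831 ≈ -3.7415)
D - (v(1/(-953)) - 1*1063470) = -1918765/512831 - (33 - 1*1063470) = -1918765/512831 - (33 - 1063470) = -1918765/512831 - 1*(-1063437) = -1918765/512831 + 1063437 = 545361541382/512831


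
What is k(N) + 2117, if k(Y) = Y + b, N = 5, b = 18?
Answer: 2140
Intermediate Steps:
k(Y) = 18 + Y (k(Y) = Y + 18 = 18 + Y)
k(N) + 2117 = (18 + 5) + 2117 = 23 + 2117 = 2140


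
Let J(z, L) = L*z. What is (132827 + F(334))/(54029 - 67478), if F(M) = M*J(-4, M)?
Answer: 313397/13449 ≈ 23.303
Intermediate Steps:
F(M) = -4*M² (F(M) = M*(M*(-4)) = M*(-4*M) = -4*M²)
(132827 + F(334))/(54029 - 67478) = (132827 - 4*334²)/(54029 - 67478) = (132827 - 4*111556)/(-13449) = (132827 - 446224)*(-1/13449) = -313397*(-1/13449) = 313397/13449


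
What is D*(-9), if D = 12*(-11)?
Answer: 1188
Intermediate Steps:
D = -132
D*(-9) = -132*(-9) = 1188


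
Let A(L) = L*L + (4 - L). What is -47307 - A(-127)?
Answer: -63567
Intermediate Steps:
A(L) = 4 + L**2 - L (A(L) = L**2 + (4 - L) = 4 + L**2 - L)
-47307 - A(-127) = -47307 - (4 + (-127)**2 - 1*(-127)) = -47307 - (4 + 16129 + 127) = -47307 - 1*16260 = -47307 - 16260 = -63567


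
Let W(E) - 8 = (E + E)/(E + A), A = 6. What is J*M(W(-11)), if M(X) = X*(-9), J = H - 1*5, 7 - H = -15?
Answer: -9486/5 ≈ -1897.2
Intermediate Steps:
H = 22 (H = 7 - 1*(-15) = 7 + 15 = 22)
W(E) = 8 + 2*E/(6 + E) (W(E) = 8 + (E + E)/(E + 6) = 8 + (2*E)/(6 + E) = 8 + 2*E/(6 + E))
J = 17 (J = 22 - 1*5 = 22 - 5 = 17)
M(X) = -9*X
J*M(W(-11)) = 17*(-18*(24 + 5*(-11))/(6 - 11)) = 17*(-18*(24 - 55)/(-5)) = 17*(-18*(-1)*(-31)/5) = 17*(-9*62/5) = 17*(-558/5) = -9486/5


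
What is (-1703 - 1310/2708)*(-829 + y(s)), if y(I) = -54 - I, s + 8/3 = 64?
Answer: 2178120887/1354 ≈ 1.6087e+6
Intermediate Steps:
s = 184/3 (s = -8/3 + 64 = 184/3 ≈ 61.333)
(-1703 - 1310/2708)*(-829 + y(s)) = (-1703 - 1310/2708)*(-829 + (-54 - 1*184/3)) = (-1703 - 1310*1/2708)*(-829 + (-54 - 184/3)) = (-1703 - 655/1354)*(-829 - 346/3) = -2306517/1354*(-2833/3) = 2178120887/1354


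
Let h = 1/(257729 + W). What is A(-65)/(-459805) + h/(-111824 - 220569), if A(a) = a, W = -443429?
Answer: 802430033261/5676327679376100 ≈ 0.00014136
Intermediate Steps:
h = -1/185700 (h = 1/(257729 - 443429) = 1/(-185700) = -1/185700 ≈ -5.3850e-6)
A(-65)/(-459805) + h/(-111824 - 220569) = -65/(-459805) - 1/(185700*(-111824 - 220569)) = -65*(-1/459805) - 1/185700/(-332393) = 13/91961 - 1/185700*(-1/332393) = 13/91961 + 1/61725380100 = 802430033261/5676327679376100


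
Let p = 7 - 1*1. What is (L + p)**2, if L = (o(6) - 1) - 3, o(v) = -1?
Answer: 1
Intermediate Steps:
p = 6 (p = 7 - 1 = 6)
L = -5 (L = (-1 - 1) - 3 = -2 - 3 = -5)
(L + p)**2 = (-5 + 6)**2 = 1**2 = 1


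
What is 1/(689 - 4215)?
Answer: -1/3526 ≈ -0.00028361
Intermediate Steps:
1/(689 - 4215) = 1/(-3526) = -1/3526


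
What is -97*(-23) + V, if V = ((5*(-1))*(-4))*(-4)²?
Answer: 2551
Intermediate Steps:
V = 320 (V = -5*(-4)*16 = 20*16 = 320)
-97*(-23) + V = -97*(-23) + 320 = 2231 + 320 = 2551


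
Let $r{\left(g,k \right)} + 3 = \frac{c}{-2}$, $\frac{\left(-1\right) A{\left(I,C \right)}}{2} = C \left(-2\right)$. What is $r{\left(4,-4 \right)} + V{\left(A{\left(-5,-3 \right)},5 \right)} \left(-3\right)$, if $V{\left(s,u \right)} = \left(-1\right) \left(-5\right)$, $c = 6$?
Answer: $-21$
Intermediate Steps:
$A{\left(I,C \right)} = 4 C$ ($A{\left(I,C \right)} = - 2 C \left(-2\right) = - 2 \left(- 2 C\right) = 4 C$)
$r{\left(g,k \right)} = -6$ ($r{\left(g,k \right)} = -3 + \frac{6}{-2} = -3 + 6 \left(- \frac{1}{2}\right) = -3 - 3 = -6$)
$V{\left(s,u \right)} = 5$
$r{\left(4,-4 \right)} + V{\left(A{\left(-5,-3 \right)},5 \right)} \left(-3\right) = -6 + 5 \left(-3\right) = -6 - 15 = -21$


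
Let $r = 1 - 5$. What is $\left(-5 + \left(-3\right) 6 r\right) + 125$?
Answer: $192$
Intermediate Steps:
$r = -4$
$\left(-5 + \left(-3\right) 6 r\right) + 125 = \left(-5 + \left(-3\right) 6 \left(-4\right)\right) + 125 = \left(-5 - -72\right) + 125 = \left(-5 + 72\right) + 125 = 67 + 125 = 192$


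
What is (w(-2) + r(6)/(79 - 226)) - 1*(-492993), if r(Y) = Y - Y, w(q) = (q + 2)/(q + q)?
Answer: 492993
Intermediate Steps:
w(q) = (2 + q)/(2*q) (w(q) = (2 + q)/((2*q)) = (2 + q)*(1/(2*q)) = (2 + q)/(2*q))
r(Y) = 0
(w(-2) + r(6)/(79 - 226)) - 1*(-492993) = ((½)*(2 - 2)/(-2) + 0/(79 - 226)) - 1*(-492993) = ((½)*(-½)*0 + 0/(-147)) + 492993 = (0 - 1/147*0) + 492993 = (0 + 0) + 492993 = 0 + 492993 = 492993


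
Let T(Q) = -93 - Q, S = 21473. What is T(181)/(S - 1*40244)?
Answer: 274/18771 ≈ 0.014597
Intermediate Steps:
T(181)/(S - 1*40244) = (-93 - 1*181)/(21473 - 1*40244) = (-93 - 181)/(21473 - 40244) = -274/(-18771) = -274*(-1/18771) = 274/18771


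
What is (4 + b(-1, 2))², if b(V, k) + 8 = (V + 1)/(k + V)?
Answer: 16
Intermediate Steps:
b(V, k) = -8 + (1 + V)/(V + k) (b(V, k) = -8 + (V + 1)/(k + V) = -8 + (1 + V)/(V + k))
(4 + b(-1, 2))² = (4 + (1 - 8*2 - 7*(-1))/(-1 + 2))² = (4 + (1 - 16 + 7)/1)² = (4 + 1*(-8))² = (4 - 8)² = (-4)² = 16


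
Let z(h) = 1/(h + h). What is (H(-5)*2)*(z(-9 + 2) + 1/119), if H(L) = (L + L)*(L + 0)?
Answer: -750/119 ≈ -6.3025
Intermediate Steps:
H(L) = 2*L² (H(L) = (2*L)*L = 2*L²)
z(h) = 1/(2*h)
(H(-5)*2)*(z(-9 + 2) + 1/119) = ((2*(-5)²)*2)*(1/(2*(-9 + 2)) + 1/119) = ((2*25)*2)*((½)/(-7) + 1/119) = (50*2)*((½)*(-⅐) + 1/119) = 100*(-1/14 + 1/119) = 100*(-15/238) = -750/119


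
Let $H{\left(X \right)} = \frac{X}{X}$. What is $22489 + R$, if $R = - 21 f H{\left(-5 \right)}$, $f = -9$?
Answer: $22678$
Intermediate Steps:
$H{\left(X \right)} = 1$
$R = 189$ ($R = \left(-21\right) \left(-9\right) 1 = 189 \cdot 1 = 189$)
$22489 + R = 22489 + 189 = 22678$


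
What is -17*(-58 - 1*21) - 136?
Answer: 1207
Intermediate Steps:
-17*(-58 - 1*21) - 136 = -17*(-58 - 21) - 136 = -17*(-79) - 136 = 1343 - 136 = 1207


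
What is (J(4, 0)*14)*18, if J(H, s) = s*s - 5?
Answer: -1260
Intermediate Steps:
J(H, s) = -5 + s² (J(H, s) = s² - 5 = -5 + s²)
(J(4, 0)*14)*18 = ((-5 + 0²)*14)*18 = ((-5 + 0)*14)*18 = -5*14*18 = -70*18 = -1260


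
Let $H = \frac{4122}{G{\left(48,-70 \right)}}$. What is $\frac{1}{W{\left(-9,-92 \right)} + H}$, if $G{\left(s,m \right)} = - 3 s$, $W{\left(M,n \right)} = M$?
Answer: $- \frac{8}{301} \approx -0.026578$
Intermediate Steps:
$H = - \frac{229}{8}$ ($H = \frac{4122}{\left(-3\right) 48} = \frac{4122}{-144} = 4122 \left(- \frac{1}{144}\right) = - \frac{229}{8} \approx -28.625$)
$\frac{1}{W{\left(-9,-92 \right)} + H} = \frac{1}{-9 - \frac{229}{8}} = \frac{1}{- \frac{301}{8}} = - \frac{8}{301}$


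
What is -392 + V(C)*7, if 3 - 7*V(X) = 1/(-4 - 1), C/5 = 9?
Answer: -1944/5 ≈ -388.80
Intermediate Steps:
C = 45 (C = 5*9 = 45)
V(X) = 16/35 (V(X) = 3/7 - 1/(7*(-4 - 1)) = 3/7 - 1/7/(-5) = 3/7 - 1/7*(-1/5) = 3/7 + 1/35 = 16/35)
-392 + V(C)*7 = -392 + (16/35)*7 = -392 + 16/5 = -1944/5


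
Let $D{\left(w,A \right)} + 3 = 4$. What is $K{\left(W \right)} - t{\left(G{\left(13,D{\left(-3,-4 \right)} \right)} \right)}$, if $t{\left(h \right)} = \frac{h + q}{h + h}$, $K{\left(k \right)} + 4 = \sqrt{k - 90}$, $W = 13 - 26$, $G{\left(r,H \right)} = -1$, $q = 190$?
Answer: $\frac{181}{2} + i \sqrt{103} \approx 90.5 + 10.149 i$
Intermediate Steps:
$D{\left(w,A \right)} = 1$ ($D{\left(w,A \right)} = -3 + 4 = 1$)
$W = -13$ ($W = 13 - 26 = -13$)
$K{\left(k \right)} = -4 + \sqrt{-90 + k}$ ($K{\left(k \right)} = -4 + \sqrt{k - 90} = -4 + \sqrt{-90 + k}$)
$t{\left(h \right)} = \frac{190 + h}{2 h}$ ($t{\left(h \right)} = \frac{h + 190}{h + h} = \frac{190 + h}{2 h}$)
$K{\left(W \right)} - t{\left(G{\left(13,D{\left(-3,-4 \right)} \right)} \right)} = \left(-4 + \sqrt{-90 - 13}\right) - \frac{190 - 1}{2 \left(-1\right)} = \left(-4 + \sqrt{-103}\right) - \frac{1}{2} \left(-1\right) 189 = \left(-4 + i \sqrt{103}\right) - - \frac{189}{2} = \left(-4 + i \sqrt{103}\right) + \frac{189}{2} = \frac{181}{2} + i \sqrt{103}$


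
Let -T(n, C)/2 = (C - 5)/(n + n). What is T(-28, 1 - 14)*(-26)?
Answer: 117/7 ≈ 16.714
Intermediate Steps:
T(n, C) = -(-5 + C)/n (T(n, C) = -2*(C - 5)/(n + n) = -2*(-5 + C)/(2*n) = -2*(-5 + C)*1/(2*n) = -(-5 + C)/n)
T(-28, 1 - 14)*(-26) = ((5 - (1 - 14))/(-28))*(-26) = -(5 - 1*(-13))/28*(-26) = -(5 + 13)/28*(-26) = -1/28*18*(-26) = -9/14*(-26) = 117/7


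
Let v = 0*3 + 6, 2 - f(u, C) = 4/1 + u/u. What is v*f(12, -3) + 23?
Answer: 5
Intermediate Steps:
f(u, C) = -3 (f(u, C) = 2 - (4/1 + u/u) = 2 - (4*1 + 1) = 2 - (4 + 1) = 2 - 1*5 = 2 - 5 = -3)
v = 6 (v = 0 + 6 = 6)
v*f(12, -3) + 23 = 6*(-3) + 23 = -18 + 23 = 5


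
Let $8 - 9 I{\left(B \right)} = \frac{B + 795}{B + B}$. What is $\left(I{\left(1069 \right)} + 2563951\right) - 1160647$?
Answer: $\frac{4500398468}{3207} \approx 1.4033 \cdot 10^{6}$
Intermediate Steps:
$I{\left(B \right)} = \frac{8}{9} - \frac{795 + B}{18 B}$ ($I{\left(B \right)} = \frac{8}{9} - \frac{\left(B + 795\right) \frac{1}{B + B}}{9} = \frac{8}{9} - \frac{\left(795 + B\right) \frac{1}{2 B}}{9} = \frac{8}{9} - \frac{\frac{1}{2} \frac{1}{B} \left(795 + B\right)}{9} = \frac{8}{9} - \frac{795 + B}{18 B}$)
$\left(I{\left(1069 \right)} + 2563951\right) - 1160647 = \left(\frac{5 \left(-53 + 1069\right)}{6 \cdot 1069} + 2563951\right) - 1160647 = \left(\frac{5}{6} \cdot \frac{1}{1069} \cdot 1016 + 2563951\right) - 1160647 = \left(\frac{2540}{3207} + 2563951\right) - 1160647 = \frac{8222593397}{3207} - 1160647 = \frac{4500398468}{3207}$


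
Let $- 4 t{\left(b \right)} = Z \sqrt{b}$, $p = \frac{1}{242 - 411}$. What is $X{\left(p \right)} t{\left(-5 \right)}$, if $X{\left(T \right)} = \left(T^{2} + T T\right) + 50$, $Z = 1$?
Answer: $- \frac{357013 i \sqrt{5}}{28561} \approx - 27.951 i$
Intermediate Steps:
$p = - \frac{1}{169}$ ($p = \frac{1}{-169} = - \frac{1}{169} \approx -0.0059172$)
$t{\left(b \right)} = - \frac{\sqrt{b}}{4}$ ($t{\left(b \right)} = - \frac{1 \sqrt{b}}{4} = - \frac{\sqrt{b}}{4}$)
$X{\left(T \right)} = 50 + 2 T^{2}$ ($X{\left(T \right)} = \left(T^{2} + T^{2}\right) + 50 = 2 T^{2} + 50 = 50 + 2 T^{2}$)
$X{\left(p \right)} t{\left(-5 \right)} = \left(50 + 2 \left(- \frac{1}{169}\right)^{2}\right) \left(- \frac{\sqrt{-5}}{4}\right) = \left(50 + 2 \cdot \frac{1}{28561}\right) \left(- \frac{i \sqrt{5}}{4}\right) = \left(50 + \frac{2}{28561}\right) \left(- \frac{i \sqrt{5}}{4}\right) = \frac{1428052 \left(- \frac{i \sqrt{5}}{4}\right)}{28561} = - \frac{357013 i \sqrt{5}}{28561}$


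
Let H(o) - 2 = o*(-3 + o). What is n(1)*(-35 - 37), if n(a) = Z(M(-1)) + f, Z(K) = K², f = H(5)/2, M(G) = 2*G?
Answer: -720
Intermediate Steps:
H(o) = 2 + o*(-3 + o)
f = 6 (f = (2 + 5² - 3*5)/2 = (2 + 25 - 15)*(½) = 12*(½) = 6)
n(a) = 10 (n(a) = (2*(-1))² + 6 = (-2)² + 6 = 4 + 6 = 10)
n(1)*(-35 - 37) = 10*(-35 - 37) = 10*(-72) = -720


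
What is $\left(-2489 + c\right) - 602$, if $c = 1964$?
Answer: $-1127$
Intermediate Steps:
$\left(-2489 + c\right) - 602 = \left(-2489 + 1964\right) - 602 = -525 - 602 = -1127$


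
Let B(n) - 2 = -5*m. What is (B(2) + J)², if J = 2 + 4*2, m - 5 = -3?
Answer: 4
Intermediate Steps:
m = 2 (m = 5 - 3 = 2)
B(n) = -8 (B(n) = 2 - 5*2 = 2 - 10 = -8)
J = 10 (J = 2 + 8 = 10)
(B(2) + J)² = (-8 + 10)² = 2² = 4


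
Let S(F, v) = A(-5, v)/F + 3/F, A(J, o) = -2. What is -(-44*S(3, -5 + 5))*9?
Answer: 132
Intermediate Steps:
S(F, v) = 1/F (S(F, v) = -2/F + 3/F = 1/F)
-(-44*S(3, -5 + 5))*9 = -(-44/3)*9 = -(-44*⅓)*9 = -(-44)*9/3 = -1*(-132) = 132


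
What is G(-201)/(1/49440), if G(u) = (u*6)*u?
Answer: 11984552640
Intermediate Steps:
G(u) = 6*u² (G(u) = (6*u)*u = 6*u²)
G(-201)/(1/49440) = (6*(-201)²)/(1/49440) = (6*40401)/(1/49440) = 242406*49440 = 11984552640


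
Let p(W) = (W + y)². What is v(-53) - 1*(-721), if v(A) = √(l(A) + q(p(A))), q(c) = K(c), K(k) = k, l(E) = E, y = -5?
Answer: 721 + √3311 ≈ 778.54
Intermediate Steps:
p(W) = (-5 + W)² (p(W) = (W - 5)² = (-5 + W)²)
q(c) = c
v(A) = √(A + (-5 + A)²)
v(-53) - 1*(-721) = √(-53 + (-5 - 53)²) - 1*(-721) = √(-53 + (-58)²) + 721 = √(-53 + 3364) + 721 = √3311 + 721 = 721 + √3311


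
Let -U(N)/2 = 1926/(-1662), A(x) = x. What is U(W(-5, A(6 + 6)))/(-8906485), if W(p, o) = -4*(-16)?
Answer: -642/2467096345 ≈ -2.6023e-7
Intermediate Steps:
W(p, o) = 64
U(N) = 642/277 (U(N) = -3852/(-1662) = -3852*(-1)/1662 = -2*(-321/277) = 642/277)
U(W(-5, A(6 + 6)))/(-8906485) = (642/277)/(-8906485) = (642/277)*(-1/8906485) = -642/2467096345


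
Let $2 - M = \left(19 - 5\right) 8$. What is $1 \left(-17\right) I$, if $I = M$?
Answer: $1870$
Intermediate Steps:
$M = -110$ ($M = 2 - \left(19 - 5\right) 8 = 2 - 14 \cdot 8 = 2 - 112 = -110$)
$I = -110$
$1 \left(-17\right) I = 1 \left(-17\right) \left(-110\right) = \left(-17\right) \left(-110\right) = 1870$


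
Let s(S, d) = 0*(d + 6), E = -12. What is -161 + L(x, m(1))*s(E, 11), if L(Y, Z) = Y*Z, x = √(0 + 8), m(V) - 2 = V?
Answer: -161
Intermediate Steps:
s(S, d) = 0 (s(S, d) = 0*(6 + d) = 0)
m(V) = 2 + V
x = 2*√2 (x = √8 = 2*√2 ≈ 2.8284)
-161 + L(x, m(1))*s(E, 11) = -161 + ((2*√2)*(2 + 1))*0 = -161 + ((2*√2)*3)*0 = -161 + (6*√2)*0 = -161 + 0 = -161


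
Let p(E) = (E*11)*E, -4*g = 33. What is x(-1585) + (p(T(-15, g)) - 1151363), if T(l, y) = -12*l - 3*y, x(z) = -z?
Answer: -11018077/16 ≈ -6.8863e+5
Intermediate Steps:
g = -33/4 (g = -1/4*33 = -33/4 ≈ -8.2500)
p(E) = 11*E**2 (p(E) = (11*E)*E = 11*E**2)
x(-1585) + (p(T(-15, g)) - 1151363) = -1*(-1585) + (11*(-12*(-15) - 3*(-33/4))**2 - 1151363) = 1585 + (11*(180 + 99/4)**2 - 1151363) = 1585 + (11*(819/4)**2 - 1151363) = 1585 + (11*(670761/16) - 1151363) = 1585 + (7378371/16 - 1151363) = 1585 - 11043437/16 = -11018077/16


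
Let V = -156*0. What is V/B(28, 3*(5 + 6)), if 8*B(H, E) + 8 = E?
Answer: 0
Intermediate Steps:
B(H, E) = -1 + E/8
V = 0
V/B(28, 3*(5 + 6)) = 0/(-1 + (3*(5 + 6))/8) = 0/(-1 + (3*11)/8) = 0/(-1 + (⅛)*33) = 0/(-1 + 33/8) = 0/(25/8) = 0*(8/25) = 0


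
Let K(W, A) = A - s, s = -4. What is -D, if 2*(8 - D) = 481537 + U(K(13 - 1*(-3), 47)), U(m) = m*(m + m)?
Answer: 486723/2 ≈ 2.4336e+5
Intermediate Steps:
K(W, A) = 4 + A (K(W, A) = A - 1*(-4) = A + 4 = 4 + A)
U(m) = 2*m² (U(m) = m*(2*m) = 2*m²)
D = -486723/2 (D = 8 - (481537 + 2*(4 + 47)²)/2 = 8 - (481537 + 2*51²)/2 = 8 - (481537 + 2*2601)/2 = 8 - (481537 + 5202)/2 = 8 - ½*486739 = 8 - 486739/2 = -486723/2 ≈ -2.4336e+5)
-D = -1*(-486723/2) = 486723/2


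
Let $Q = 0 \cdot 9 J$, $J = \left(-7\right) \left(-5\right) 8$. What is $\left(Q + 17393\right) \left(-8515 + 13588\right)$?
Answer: $88234689$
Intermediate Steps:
$J = 280$ ($J = 35 \cdot 8 = 280$)
$Q = 0$ ($Q = 0 \cdot 9 \cdot 280 = 0 \cdot 280 = 0$)
$\left(Q + 17393\right) \left(-8515 + 13588\right) = \left(0 + 17393\right) \left(-8515 + 13588\right) = 17393 \cdot 5073 = 88234689$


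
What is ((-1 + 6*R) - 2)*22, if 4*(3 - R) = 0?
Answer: 330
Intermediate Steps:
R = 3 (R = 3 - ¼*0 = 3 + 0 = 3)
((-1 + 6*R) - 2)*22 = ((-1 + 6*3) - 2)*22 = ((-1 + 18) - 2)*22 = (17 - 2)*22 = 15*22 = 330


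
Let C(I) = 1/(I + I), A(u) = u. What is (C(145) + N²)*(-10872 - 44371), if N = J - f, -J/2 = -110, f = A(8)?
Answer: -720024058923/290 ≈ -2.4828e+9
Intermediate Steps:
f = 8
J = 220 (J = -2*(-110) = 220)
N = 212 (N = 220 - 1*8 = 220 - 8 = 212)
C(I) = 1/(2*I)
(C(145) + N²)*(-10872 - 44371) = ((½)/145 + 212²)*(-10872 - 44371) = ((½)*(1/145) + 44944)*(-55243) = (1/290 + 44944)*(-55243) = (13033761/290)*(-55243) = -720024058923/290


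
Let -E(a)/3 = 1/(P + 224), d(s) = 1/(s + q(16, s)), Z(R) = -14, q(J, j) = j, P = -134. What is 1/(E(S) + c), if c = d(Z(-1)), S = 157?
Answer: -420/29 ≈ -14.483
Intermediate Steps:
d(s) = 1/(2*s) (d(s) = 1/(s + s) = 1/(2*s))
E(a) = -1/30 (E(a) = -3/(-134 + 224) = -3/90 = -3*1/90 = -1/30)
c = -1/28 (c = (½)/(-14) = (½)*(-1/14) = -1/28 ≈ -0.035714)
1/(E(S) + c) = 1/(-1/30 - 1/28) = 1/(-29/420) = -420/29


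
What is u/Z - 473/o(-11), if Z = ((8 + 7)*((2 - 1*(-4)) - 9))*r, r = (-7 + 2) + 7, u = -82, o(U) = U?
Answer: 1976/45 ≈ 43.911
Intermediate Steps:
r = 2 (r = -5 + 7 = 2)
Z = -90 (Z = ((8 + 7)*((2 - 1*(-4)) - 9))*2 = (15*((2 + 4) - 9))*2 = (15*(6 - 9))*2 = (15*(-3))*2 = -45*2 = -90)
u/Z - 473/o(-11) = -82/(-90) - 473/(-11) = -82*(-1/90) - 473*(-1/11) = 41/45 + 43 = 1976/45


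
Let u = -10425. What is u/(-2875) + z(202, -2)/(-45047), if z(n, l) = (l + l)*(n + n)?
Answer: 18970439/5180405 ≈ 3.6620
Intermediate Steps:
z(n, l) = 4*l*n (z(n, l) = (2*l)*(2*n) = 4*l*n)
u/(-2875) + z(202, -2)/(-45047) = -10425/(-2875) + (4*(-2)*202)/(-45047) = -10425*(-1/2875) - 1616*(-1/45047) = 417/115 + 1616/45047 = 18970439/5180405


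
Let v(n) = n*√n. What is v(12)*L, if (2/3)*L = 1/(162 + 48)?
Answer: 6*√3/35 ≈ 0.29692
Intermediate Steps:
L = 1/140 (L = 3/(2*(162 + 48)) = (3/2)/210 = (3/2)*(1/210) = 1/140 ≈ 0.0071429)
v(n) = n^(3/2)
v(12)*L = 12^(3/2)*(1/140) = (24*√3)*(1/140) = 6*√3/35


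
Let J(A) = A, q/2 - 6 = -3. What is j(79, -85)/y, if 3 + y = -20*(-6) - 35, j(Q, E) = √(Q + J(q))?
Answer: √85/82 ≈ 0.11243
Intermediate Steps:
q = 6 (q = 12 + 2*(-3) = 12 - 6 = 6)
j(Q, E) = √(6 + Q) (j(Q, E) = √(Q + 6) = √(6 + Q))
y = 82 (y = -3 + (-20*(-6) - 35) = -3 + (120 - 35) = -3 + 85 = 82)
j(79, -85)/y = √(6 + 79)/82 = √85*(1/82) = √85/82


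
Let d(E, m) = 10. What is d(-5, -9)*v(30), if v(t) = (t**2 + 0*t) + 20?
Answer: 9200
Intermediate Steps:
v(t) = 20 + t**2 (v(t) = (t**2 + 0) + 20 = t**2 + 20 = 20 + t**2)
d(-5, -9)*v(30) = 10*(20 + 30**2) = 10*(20 + 900) = 10*920 = 9200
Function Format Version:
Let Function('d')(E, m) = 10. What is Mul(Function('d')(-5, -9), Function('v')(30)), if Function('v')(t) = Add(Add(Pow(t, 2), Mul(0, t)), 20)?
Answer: 9200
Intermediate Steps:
Function('v')(t) = Add(20, Pow(t, 2)) (Function('v')(t) = Add(Add(Pow(t, 2), 0), 20) = Add(Pow(t, 2), 20) = Add(20, Pow(t, 2)))
Mul(Function('d')(-5, -9), Function('v')(30)) = Mul(10, Add(20, Pow(30, 2))) = Mul(10, Add(20, 900)) = Mul(10, 920) = 9200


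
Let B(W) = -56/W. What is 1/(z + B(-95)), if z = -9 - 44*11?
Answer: -95/46779 ≈ -0.0020308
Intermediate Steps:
z = -493 (z = -9 - 484 = -493)
1/(z + B(-95)) = 1/(-493 - 56/(-95)) = 1/(-493 - 56*(-1/95)) = 1/(-493 + 56/95) = 1/(-46779/95) = -95/46779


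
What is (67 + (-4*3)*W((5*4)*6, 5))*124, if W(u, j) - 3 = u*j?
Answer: -888956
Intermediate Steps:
W(u, j) = 3 + j*u (W(u, j) = 3 + u*j = 3 + j*u)
(67 + (-4*3)*W((5*4)*6, 5))*124 = (67 + (-4*3)*(3 + 5*((5*4)*6)))*124 = (67 - 12*(3 + 5*(20*6)))*124 = (67 - 12*(3 + 5*120))*124 = (67 - 12*(3 + 600))*124 = (67 - 12*603)*124 = (67 - 7236)*124 = -7169*124 = -888956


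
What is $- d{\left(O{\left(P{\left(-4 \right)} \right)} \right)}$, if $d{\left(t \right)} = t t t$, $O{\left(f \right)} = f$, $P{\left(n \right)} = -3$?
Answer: $27$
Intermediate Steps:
$d{\left(t \right)} = t^{3}$ ($d{\left(t \right)} = t^{2} t = t^{3}$)
$- d{\left(O{\left(P{\left(-4 \right)} \right)} \right)} = - \left(-3\right)^{3} = \left(-1\right) \left(-27\right) = 27$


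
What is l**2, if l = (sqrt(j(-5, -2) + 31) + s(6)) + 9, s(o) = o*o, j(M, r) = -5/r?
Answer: (90 + sqrt(134))**2/4 ≈ 2579.4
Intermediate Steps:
s(o) = o**2
l = 45 + sqrt(134)/2 (l = (sqrt(-5/(-2) + 31) + 6**2) + 9 = (sqrt(-5*(-1/2) + 31) + 36) + 9 = (sqrt(5/2 + 31) + 36) + 9 = (sqrt(67/2) + 36) + 9 = (sqrt(134)/2 + 36) + 9 = (36 + sqrt(134)/2) + 9 = 45 + sqrt(134)/2 ≈ 50.788)
l**2 = (45 + sqrt(134)/2)**2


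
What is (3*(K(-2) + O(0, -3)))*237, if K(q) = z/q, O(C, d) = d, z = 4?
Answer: -3555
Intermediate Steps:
K(q) = 4/q
(3*(K(-2) + O(0, -3)))*237 = (3*(4/(-2) - 3))*237 = (3*(4*(-1/2) - 3))*237 = (3*(-2 - 3))*237 = (3*(-5))*237 = -15*237 = -3555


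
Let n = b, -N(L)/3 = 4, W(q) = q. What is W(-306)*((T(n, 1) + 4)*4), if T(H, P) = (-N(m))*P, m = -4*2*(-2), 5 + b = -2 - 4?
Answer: -19584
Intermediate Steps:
b = -11 (b = -5 + (-2 - 4) = -5 - 6 = -11)
m = 16 (m = -8*(-2) = 16)
N(L) = -12 (N(L) = -3*4 = -12)
n = -11
T(H, P) = 12*P (T(H, P) = (-1*(-12))*P = 12*P)
W(-306)*((T(n, 1) + 4)*4) = -306*(12*1 + 4)*4 = -306*(12 + 4)*4 = -4896*4 = -306*64 = -19584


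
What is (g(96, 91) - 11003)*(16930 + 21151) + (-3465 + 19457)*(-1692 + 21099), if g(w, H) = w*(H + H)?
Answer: 556702733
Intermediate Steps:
g(w, H) = 2*H*w (g(w, H) = w*(2*H) = 2*H*w)
(g(96, 91) - 11003)*(16930 + 21151) + (-3465 + 19457)*(-1692 + 21099) = (2*91*96 - 11003)*(16930 + 21151) + (-3465 + 19457)*(-1692 + 21099) = (17472 - 11003)*38081 + 15992*19407 = 6469*38081 + 310356744 = 246345989 + 310356744 = 556702733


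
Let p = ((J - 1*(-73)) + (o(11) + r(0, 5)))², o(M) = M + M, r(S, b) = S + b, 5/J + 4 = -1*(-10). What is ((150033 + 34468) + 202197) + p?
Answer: 14287153/36 ≈ 3.9687e+5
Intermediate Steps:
J = ⅚ (J = 5/(-4 - 1*(-10)) = 5/(-4 + 10) = 5/6 = 5*(⅙) = ⅚ ≈ 0.83333)
o(M) = 2*M
p = 366025/36 (p = ((⅚ - 1*(-73)) + (2*11 + (0 + 5)))² = ((⅚ + 73) + (22 + 5))² = (443/6 + 27)² = (605/6)² = 366025/36 ≈ 10167.)
((150033 + 34468) + 202197) + p = ((150033 + 34468) + 202197) + 366025/36 = (184501 + 202197) + 366025/36 = 386698 + 366025/36 = 14287153/36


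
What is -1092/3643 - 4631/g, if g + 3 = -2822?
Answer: 13785833/10291475 ≈ 1.3395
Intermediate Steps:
g = -2825 (g = -3 - 2822 = -2825)
-1092/3643 - 4631/g = -1092/3643 - 4631/(-2825) = -1092*1/3643 - 4631*(-1/2825) = -1092/3643 + 4631/2825 = 13785833/10291475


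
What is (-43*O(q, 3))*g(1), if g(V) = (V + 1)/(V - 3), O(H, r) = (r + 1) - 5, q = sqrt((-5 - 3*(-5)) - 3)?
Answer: -43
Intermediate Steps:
q = sqrt(7) (q = sqrt((-5 + 15) - 3) = sqrt(10 - 3) = sqrt(7) ≈ 2.6458)
O(H, r) = -4 + r (O(H, r) = (1 + r) - 5 = -4 + r)
g(V) = (1 + V)/(-3 + V)
(-43*O(q, 3))*g(1) = (-43*(-4 + 3))*((1 + 1)/(-3 + 1)) = (-43*(-1))*(2/(-2)) = 43*(-1/2*2) = 43*(-1) = -43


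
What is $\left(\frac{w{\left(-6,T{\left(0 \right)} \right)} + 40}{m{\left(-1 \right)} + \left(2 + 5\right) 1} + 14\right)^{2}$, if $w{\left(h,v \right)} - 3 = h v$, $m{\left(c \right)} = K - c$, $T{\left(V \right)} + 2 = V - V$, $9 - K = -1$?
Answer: $\frac{94249}{324} \approx 290.89$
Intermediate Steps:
$K = 10$ ($K = 9 - -1 = 9 + 1 = 10$)
$T{\left(V \right)} = -2$ ($T{\left(V \right)} = -2 + \left(V - V\right) = -2 + 0 = -2$)
$m{\left(c \right)} = 10 - c$
$w{\left(h,v \right)} = 3 + h v$
$\left(\frac{w{\left(-6,T{\left(0 \right)} \right)} + 40}{m{\left(-1 \right)} + \left(2 + 5\right) 1} + 14\right)^{2} = \left(\frac{\left(3 - -12\right) + 40}{\left(10 - -1\right) + \left(2 + 5\right) 1} + 14\right)^{2} = \left(\frac{\left(3 + 12\right) + 40}{\left(10 + 1\right) + 7 \cdot 1} + 14\right)^{2} = \left(\frac{15 + 40}{11 + 7} + 14\right)^{2} = \left(\frac{55}{18} + 14\right)^{2} = \left(\frac{307}{18}\right)^{2} = \frac{94249}{324}$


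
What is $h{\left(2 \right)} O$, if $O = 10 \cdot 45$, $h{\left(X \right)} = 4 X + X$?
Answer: $4500$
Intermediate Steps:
$h{\left(X \right)} = 5 X$
$O = 450$
$h{\left(2 \right)} O = 5 \cdot 2 \cdot 450 = 10 \cdot 450 = 4500$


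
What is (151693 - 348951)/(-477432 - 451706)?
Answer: 5191/24451 ≈ 0.21230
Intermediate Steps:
(151693 - 348951)/(-477432 - 451706) = -197258/(-929138) = -197258*(-1/929138) = 5191/24451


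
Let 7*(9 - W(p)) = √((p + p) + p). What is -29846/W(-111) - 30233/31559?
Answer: -23084018580/7542601 - 104461*I*√37/717 ≈ -3060.5 - 886.21*I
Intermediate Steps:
W(p) = 9 - √3*√p/7 (W(p) = 9 - √((p + p) + p)/7 = 9 - √(2*p + p)/7 = 9 - √3*√p/7)
-29846/W(-111) - 30233/31559 = -29846/(9 - √3*√(-111)/7) - 30233/31559 = -29846/(9 - √3*I*√111/7) - 30233*1/31559 = -29846/(9 - 3*I*√37/7) - 30233/31559 = -30233/31559 - 29846/(9 - 3*I*√37/7)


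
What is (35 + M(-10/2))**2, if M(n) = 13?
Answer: 2304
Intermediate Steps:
(35 + M(-10/2))**2 = (35 + 13)**2 = 48**2 = 2304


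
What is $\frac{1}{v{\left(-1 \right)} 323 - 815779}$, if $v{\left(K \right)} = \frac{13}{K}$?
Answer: $- \frac{1}{819978} \approx -1.2195 \cdot 10^{-6}$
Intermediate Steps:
$\frac{1}{v{\left(-1 \right)} 323 - 815779} = \frac{1}{\frac{13}{-1} \cdot 323 - 815779} = \frac{1}{13 \left(-1\right) 323 - 815779} = \frac{1}{\left(-13\right) 323 - 815779} = \frac{1}{-4199 - 815779} = \frac{1}{-819978} = - \frac{1}{819978}$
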